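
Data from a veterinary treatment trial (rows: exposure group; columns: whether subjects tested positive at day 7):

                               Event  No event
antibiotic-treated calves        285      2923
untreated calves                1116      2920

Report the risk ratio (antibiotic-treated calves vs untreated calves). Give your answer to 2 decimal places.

risk, antibiotic-treated calves = 285/3208 = 0.0888
risk, untreated calves = 1116/4036 = 0.2765
RR = 0.0888 / 0.2765 = 0.32

0.32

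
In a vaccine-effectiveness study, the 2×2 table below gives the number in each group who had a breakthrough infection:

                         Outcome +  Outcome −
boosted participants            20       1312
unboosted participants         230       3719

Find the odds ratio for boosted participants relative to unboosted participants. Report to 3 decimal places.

OR = (20 × 3719) / (1312 × 230) = 74380/301760 ≈ 0.246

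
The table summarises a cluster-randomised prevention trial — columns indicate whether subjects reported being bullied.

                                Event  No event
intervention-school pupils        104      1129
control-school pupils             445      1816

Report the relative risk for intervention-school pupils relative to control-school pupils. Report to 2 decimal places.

0.43

risk, intervention-school pupils = 104/1233 = 0.0843
risk, control-school pupils = 445/2261 = 0.1968
RR = 0.0843 / 0.1968 = 0.43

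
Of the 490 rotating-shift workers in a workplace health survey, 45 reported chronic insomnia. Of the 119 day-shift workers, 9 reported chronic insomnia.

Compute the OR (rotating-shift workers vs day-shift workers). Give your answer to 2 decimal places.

OR = (45 × 110) / (445 × 9) = 4950/4005 ≈ 1.24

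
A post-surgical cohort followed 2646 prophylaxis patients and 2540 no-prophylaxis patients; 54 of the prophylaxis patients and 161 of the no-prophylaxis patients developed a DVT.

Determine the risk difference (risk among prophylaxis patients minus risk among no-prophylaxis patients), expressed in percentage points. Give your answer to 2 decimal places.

risk, prophylaxis patients = 54/2646 = 0.02041
risk, no-prophylaxis patients = 161/2540 = 0.06339
risk difference = 0.02041 − 0.06339 = -0.04298 → -4.30 percentage points

RD = -4.30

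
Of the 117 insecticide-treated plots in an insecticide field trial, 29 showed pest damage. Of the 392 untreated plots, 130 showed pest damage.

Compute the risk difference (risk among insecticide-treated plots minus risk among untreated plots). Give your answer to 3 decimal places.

risk, insecticide-treated plots = 29/117 = 0.2479
risk, untreated plots = 130/392 = 0.3316
risk difference = 0.2479 − 0.3316 = -0.084

-0.084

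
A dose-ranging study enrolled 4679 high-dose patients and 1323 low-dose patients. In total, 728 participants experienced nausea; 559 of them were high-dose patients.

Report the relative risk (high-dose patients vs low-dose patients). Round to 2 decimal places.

RR: 0.94

high-dose patients without the outcome: 4679 − 559 = 4120
low-dose patients with the outcome: 728 − 559 = 169
low-dose patients without the outcome: 1323 − 169 = 1154
risk, high-dose patients = 559/4679 = 0.1195
risk, low-dose patients = 169/1323 = 0.1277
RR = 0.1195 / 0.1277 = 0.94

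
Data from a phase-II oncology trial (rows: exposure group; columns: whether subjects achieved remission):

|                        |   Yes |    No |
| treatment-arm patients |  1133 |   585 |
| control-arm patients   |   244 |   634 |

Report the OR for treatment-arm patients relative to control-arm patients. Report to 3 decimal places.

OR ≈ 5.032

odds, treatment-arm patients = 1133/585 = 1.9368
odds, control-arm patients = 244/634 = 0.3849
OR = 1.9368 / 0.3849 = 5.032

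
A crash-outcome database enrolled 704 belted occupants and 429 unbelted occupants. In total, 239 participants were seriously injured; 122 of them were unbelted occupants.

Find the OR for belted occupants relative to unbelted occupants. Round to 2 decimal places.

belted occupants with the outcome: 239 − 122 = 117
belted occupants without the outcome: 704 − 117 = 587
unbelted occupants without the outcome: 429 − 122 = 307
odds, belted occupants = 117/587 = 0.1993
odds, unbelted occupants = 122/307 = 0.3974
OR = 0.1993 / 0.3974 = 0.50

OR ≈ 0.50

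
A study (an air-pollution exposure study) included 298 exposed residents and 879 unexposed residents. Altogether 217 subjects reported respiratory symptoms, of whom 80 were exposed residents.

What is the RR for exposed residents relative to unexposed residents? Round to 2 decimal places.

RR = 1.72

exposed residents without the outcome: 298 − 80 = 218
unexposed residents with the outcome: 217 − 80 = 137
unexposed residents without the outcome: 879 − 137 = 742
risk, exposed residents = 80/298 = 0.2685
risk, unexposed residents = 137/879 = 0.1559
RR = 0.2685 / 0.1559 = 1.72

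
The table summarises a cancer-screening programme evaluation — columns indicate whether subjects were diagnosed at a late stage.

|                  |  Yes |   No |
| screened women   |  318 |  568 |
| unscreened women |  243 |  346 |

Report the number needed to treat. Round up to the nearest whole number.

19

risk, screened women = 318/886 = 0.358916
risk, unscreened women = 243/589 = 0.412564
absolute risk difference = 0.053647
1 / 0.053647 = 18.640 → round up → 19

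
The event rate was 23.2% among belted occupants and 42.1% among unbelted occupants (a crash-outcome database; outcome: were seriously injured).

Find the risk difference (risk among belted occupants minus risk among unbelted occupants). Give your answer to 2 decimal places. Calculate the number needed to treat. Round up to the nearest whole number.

RD = -0.19; NNT = 6

risk difference = 0.2320 − 0.4210 = -0.19
absolute risk difference = 0.189000
1 / 0.189000 = 5.291 → round up → 6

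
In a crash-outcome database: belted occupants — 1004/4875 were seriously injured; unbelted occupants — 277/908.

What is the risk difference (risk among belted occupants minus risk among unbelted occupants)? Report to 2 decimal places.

-0.10

risk, belted occupants = 1004/4875 = 0.2059
risk, unbelted occupants = 277/908 = 0.3051
risk difference = 0.2059 − 0.3051 = -0.10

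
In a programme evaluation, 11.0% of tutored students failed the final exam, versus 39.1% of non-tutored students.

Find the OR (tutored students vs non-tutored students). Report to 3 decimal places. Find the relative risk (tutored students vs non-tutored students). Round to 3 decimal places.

odds, tutored students = 0.1100/0.8900 = 0.1236
odds, non-tutored students = 0.3910/0.6090 = 0.6420
OR = 0.1236 / 0.6420 = 0.193
RR = 0.1100 / 0.3910 = 0.281

OR = 0.193; RR = 0.281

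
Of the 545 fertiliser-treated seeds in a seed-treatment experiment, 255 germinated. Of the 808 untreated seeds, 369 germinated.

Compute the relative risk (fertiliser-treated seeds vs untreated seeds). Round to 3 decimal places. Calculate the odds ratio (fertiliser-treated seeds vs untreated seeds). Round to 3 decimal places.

risk, fertiliser-treated seeds = 255/545 = 0.4679
risk, untreated seeds = 369/808 = 0.4567
RR = 0.4679 / 0.4567 = 1.025
OR = (255 × 439) / (290 × 369) = 111945/107010 ≈ 1.046

RR = 1.025; OR = 1.046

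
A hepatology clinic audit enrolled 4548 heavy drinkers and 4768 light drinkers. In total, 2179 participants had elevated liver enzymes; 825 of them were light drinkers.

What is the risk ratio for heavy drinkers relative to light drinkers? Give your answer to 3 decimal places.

1.721

heavy drinkers with the outcome: 2179 − 825 = 1354
heavy drinkers without the outcome: 4548 − 1354 = 3194
light drinkers without the outcome: 4768 − 825 = 3943
risk, heavy drinkers = 1354/4548 = 0.2977
risk, light drinkers = 825/4768 = 0.1730
RR = 0.2977 / 0.1730 = 1.721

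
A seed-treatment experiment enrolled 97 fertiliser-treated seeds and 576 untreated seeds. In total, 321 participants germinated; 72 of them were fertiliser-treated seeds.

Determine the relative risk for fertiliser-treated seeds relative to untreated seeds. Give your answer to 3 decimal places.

1.717

fertiliser-treated seeds without the outcome: 97 − 72 = 25
untreated seeds with the outcome: 321 − 72 = 249
untreated seeds without the outcome: 576 − 249 = 327
risk, fertiliser-treated seeds = 72/97 = 0.7423
risk, untreated seeds = 249/576 = 0.4323
RR = 0.7423 / 0.4323 = 1.717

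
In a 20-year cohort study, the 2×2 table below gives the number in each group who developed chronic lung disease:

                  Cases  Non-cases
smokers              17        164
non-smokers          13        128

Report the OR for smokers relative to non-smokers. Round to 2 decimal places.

1.02

odds, smokers = 17/164 = 0.1037
odds, non-smokers = 13/128 = 0.1016
OR = 0.1037 / 0.1016 = 1.02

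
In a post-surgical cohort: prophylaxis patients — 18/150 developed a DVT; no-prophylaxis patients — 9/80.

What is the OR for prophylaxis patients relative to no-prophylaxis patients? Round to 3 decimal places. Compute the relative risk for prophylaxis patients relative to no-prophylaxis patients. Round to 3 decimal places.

odds, prophylaxis patients = 18/132 = 0.1364
odds, no-prophylaxis patients = 9/71 = 0.1268
OR = 0.1364 / 0.1268 = 1.076
risk, prophylaxis patients = 18/150 = 0.1200
risk, no-prophylaxis patients = 9/80 = 0.1125
RR = 0.1200 / 0.1125 = 1.067

OR = 1.076; RR = 1.067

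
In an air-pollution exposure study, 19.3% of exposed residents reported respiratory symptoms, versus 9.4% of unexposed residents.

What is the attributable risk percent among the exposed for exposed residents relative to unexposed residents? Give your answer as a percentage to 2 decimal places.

AR% = (0.1930 − 0.0940) / 0.1930 = 0.5130 → 51.30%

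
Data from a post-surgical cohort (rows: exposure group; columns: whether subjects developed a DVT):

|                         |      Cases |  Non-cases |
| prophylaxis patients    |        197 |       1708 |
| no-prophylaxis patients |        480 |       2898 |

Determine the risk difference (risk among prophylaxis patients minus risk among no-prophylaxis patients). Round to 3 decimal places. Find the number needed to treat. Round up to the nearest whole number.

RD = -0.039; NNT = 26

risk, prophylaxis patients = 197/1905 = 0.1034
risk, no-prophylaxis patients = 480/3378 = 0.1421
risk difference = 0.1034 − 0.1421 = -0.039
absolute risk difference = 0.038684
1 / 0.038684 = 25.850 → round up → 26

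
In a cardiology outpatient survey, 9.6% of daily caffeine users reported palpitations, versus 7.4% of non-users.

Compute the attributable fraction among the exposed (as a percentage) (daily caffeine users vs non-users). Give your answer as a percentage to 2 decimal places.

AR% = (0.0960 − 0.0740) / 0.0960 = 0.2292 → 22.92%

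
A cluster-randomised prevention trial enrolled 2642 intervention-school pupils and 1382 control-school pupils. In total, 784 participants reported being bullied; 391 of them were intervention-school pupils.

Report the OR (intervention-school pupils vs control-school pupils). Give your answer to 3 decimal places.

OR ≈ 0.437

intervention-school pupils without the outcome: 2642 − 391 = 2251
control-school pupils with the outcome: 784 − 391 = 393
control-school pupils without the outcome: 1382 − 393 = 989
odds, intervention-school pupils = 391/2251 = 0.1737
odds, control-school pupils = 393/989 = 0.3974
OR = 0.1737 / 0.3974 = 0.437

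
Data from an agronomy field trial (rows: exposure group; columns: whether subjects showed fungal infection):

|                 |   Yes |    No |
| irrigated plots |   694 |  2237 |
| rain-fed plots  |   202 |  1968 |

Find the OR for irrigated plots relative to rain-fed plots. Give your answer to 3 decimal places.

OR = (694 × 1968) / (2237 × 202) = 1365792/451874 ≈ 3.023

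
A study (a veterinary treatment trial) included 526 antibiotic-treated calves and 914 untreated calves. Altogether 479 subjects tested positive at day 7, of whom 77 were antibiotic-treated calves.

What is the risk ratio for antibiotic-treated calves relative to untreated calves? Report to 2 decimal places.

antibiotic-treated calves without the outcome: 526 − 77 = 449
untreated calves with the outcome: 479 − 77 = 402
untreated calves without the outcome: 914 − 402 = 512
risk, antibiotic-treated calves = 77/526 = 0.1464
risk, untreated calves = 402/914 = 0.4398
RR = 0.1464 / 0.4398 = 0.33

RR: 0.33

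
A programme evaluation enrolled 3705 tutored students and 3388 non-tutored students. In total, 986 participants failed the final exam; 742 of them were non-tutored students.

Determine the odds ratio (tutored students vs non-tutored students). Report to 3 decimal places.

tutored students with the outcome: 986 − 742 = 244
tutored students without the outcome: 3705 − 244 = 3461
non-tutored students without the outcome: 3388 − 742 = 2646
odds, tutored students = 244/3461 = 0.0705
odds, non-tutored students = 742/2646 = 0.2804
OR = 0.0705 / 0.2804 = 0.251

0.251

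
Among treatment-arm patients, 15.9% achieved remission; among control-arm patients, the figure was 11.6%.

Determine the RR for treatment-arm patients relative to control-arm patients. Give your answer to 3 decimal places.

RR = 0.1590 / 0.1160 = 1.371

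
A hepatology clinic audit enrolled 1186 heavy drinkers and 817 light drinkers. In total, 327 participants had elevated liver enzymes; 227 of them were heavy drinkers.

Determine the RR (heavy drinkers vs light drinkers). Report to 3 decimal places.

heavy drinkers without the outcome: 1186 − 227 = 959
light drinkers with the outcome: 327 − 227 = 100
light drinkers without the outcome: 817 − 100 = 717
risk, heavy drinkers = 227/1186 = 0.1914
risk, light drinkers = 100/817 = 0.1224
RR = 0.1914 / 0.1224 = 1.564

1.564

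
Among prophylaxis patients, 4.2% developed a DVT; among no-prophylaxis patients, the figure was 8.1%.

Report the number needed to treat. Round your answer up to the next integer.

26

absolute risk difference = 0.039000
1 / 0.039000 = 25.641 → round up → 26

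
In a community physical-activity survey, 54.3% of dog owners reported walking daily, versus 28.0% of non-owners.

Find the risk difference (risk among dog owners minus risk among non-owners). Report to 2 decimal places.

risk difference = 0.5430 − 0.2800 = 0.26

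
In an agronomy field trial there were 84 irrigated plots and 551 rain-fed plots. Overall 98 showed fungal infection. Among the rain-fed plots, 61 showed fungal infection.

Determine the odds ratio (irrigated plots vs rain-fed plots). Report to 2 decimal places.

irrigated plots with the outcome: 98 − 61 = 37
irrigated plots without the outcome: 84 − 37 = 47
rain-fed plots without the outcome: 551 − 61 = 490
OR = (37 × 490) / (47 × 61) = 18130/2867 ≈ 6.32

OR: 6.32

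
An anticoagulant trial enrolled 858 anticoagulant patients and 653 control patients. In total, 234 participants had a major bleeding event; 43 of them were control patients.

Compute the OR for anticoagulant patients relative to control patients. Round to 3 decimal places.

OR = 4.062

anticoagulant patients with the outcome: 234 − 43 = 191
anticoagulant patients without the outcome: 858 − 191 = 667
control patients without the outcome: 653 − 43 = 610
OR = (191 × 610) / (667 × 43) = 116510/28681 ≈ 4.062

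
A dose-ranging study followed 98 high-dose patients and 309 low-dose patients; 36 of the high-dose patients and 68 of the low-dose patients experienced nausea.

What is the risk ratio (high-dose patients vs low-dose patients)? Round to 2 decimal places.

1.67

risk, high-dose patients = 36/98 = 0.3673
risk, low-dose patients = 68/309 = 0.2201
RR = 0.3673 / 0.2201 = 1.67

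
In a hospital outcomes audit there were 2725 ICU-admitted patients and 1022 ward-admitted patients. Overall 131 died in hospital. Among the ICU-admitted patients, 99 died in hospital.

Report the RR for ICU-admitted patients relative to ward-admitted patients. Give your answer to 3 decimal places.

ICU-admitted patients without the outcome: 2725 − 99 = 2626
ward-admitted patients with the outcome: 131 − 99 = 32
ward-admitted patients without the outcome: 1022 − 32 = 990
risk, ICU-admitted patients = 99/2725 = 0.03633
risk, ward-admitted patients = 32/1022 = 0.03131
RR = 0.03633 / 0.03131 = 1.160

1.160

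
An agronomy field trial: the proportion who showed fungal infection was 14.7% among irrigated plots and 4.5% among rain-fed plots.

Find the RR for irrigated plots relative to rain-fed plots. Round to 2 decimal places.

RR = 0.14700 / 0.04500 = 3.27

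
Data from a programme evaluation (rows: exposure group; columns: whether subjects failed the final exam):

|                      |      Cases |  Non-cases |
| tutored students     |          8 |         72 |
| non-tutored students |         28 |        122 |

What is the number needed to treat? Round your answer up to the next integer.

risk, tutored students = 8/80 = 0.100000
risk, non-tutored students = 28/150 = 0.186667
absolute risk difference = 0.086667
1 / 0.086667 = 11.538 → round up → 12

12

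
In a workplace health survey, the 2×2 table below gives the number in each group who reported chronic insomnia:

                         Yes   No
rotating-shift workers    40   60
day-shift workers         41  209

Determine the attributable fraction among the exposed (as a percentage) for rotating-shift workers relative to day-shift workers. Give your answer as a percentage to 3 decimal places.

risk, rotating-shift workers = 40/100 = 0.4000
risk, day-shift workers = 41/250 = 0.1640
AR% = (0.4000 − 0.1640) / 0.4000 = 0.5900 → 59.000%

59.000%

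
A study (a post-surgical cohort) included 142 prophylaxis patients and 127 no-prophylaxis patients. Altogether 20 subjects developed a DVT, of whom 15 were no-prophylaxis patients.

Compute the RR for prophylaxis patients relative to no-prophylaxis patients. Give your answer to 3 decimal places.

prophylaxis patients with the outcome: 20 − 15 = 5
prophylaxis patients without the outcome: 142 − 5 = 137
no-prophylaxis patients without the outcome: 127 − 15 = 112
risk, prophylaxis patients = 5/142 = 0.03521
risk, no-prophylaxis patients = 15/127 = 0.11811
RR = 0.03521 / 0.11811 = 0.298

0.298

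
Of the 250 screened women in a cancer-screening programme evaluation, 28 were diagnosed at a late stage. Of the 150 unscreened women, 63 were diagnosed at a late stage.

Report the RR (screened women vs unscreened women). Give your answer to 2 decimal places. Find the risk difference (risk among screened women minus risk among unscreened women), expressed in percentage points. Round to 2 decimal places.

risk, screened women = 28/250 = 0.1120
risk, unscreened women = 63/150 = 0.4200
RR = 0.1120 / 0.4200 = 0.27
risk difference = 0.1120 − 0.4200 = -0.3080 → -30.80 percentage points

RR = 0.27; RD = -30.80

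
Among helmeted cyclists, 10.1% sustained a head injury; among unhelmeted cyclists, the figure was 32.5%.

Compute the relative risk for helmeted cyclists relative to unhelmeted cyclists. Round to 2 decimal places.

RR = 0.1010 / 0.3250 = 0.31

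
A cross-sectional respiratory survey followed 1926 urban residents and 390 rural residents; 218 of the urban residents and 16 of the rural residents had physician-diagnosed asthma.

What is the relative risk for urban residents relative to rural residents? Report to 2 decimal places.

risk, urban residents = 218/1926 = 0.11319
risk, rural residents = 16/390 = 0.04103
RR = 0.11319 / 0.04103 = 2.76

2.76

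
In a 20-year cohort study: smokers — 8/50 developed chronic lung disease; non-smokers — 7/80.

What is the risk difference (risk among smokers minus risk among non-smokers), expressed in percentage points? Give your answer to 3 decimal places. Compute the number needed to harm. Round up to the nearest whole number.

RD = 7.250; NNH = 14

risk, smokers = 8/50 = 0.1600
risk, non-smokers = 7/80 = 0.0875
risk difference = 0.1600 − 0.0875 = 0.0725 → 7.250 percentage points
absolute risk difference = 0.072500
1 / 0.072500 = 13.793 → round up → 14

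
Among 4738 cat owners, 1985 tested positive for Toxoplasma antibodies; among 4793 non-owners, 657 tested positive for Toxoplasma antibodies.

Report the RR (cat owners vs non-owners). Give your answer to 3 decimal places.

3.056

risk, cat owners = 1985/4738 = 0.4190
risk, non-owners = 657/4793 = 0.1371
RR = 0.4190 / 0.1371 = 3.056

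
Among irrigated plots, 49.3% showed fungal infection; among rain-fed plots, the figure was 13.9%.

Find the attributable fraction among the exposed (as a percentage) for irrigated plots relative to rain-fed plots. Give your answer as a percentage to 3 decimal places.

AR% = (0.4930 − 0.1390) / 0.4930 = 0.7181 → 71.805%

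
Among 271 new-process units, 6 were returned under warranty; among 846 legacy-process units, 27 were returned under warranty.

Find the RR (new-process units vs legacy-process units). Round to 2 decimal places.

risk, new-process units = 6/271 = 0.02214
risk, legacy-process units = 27/846 = 0.03191
RR = 0.02214 / 0.03191 = 0.69

0.69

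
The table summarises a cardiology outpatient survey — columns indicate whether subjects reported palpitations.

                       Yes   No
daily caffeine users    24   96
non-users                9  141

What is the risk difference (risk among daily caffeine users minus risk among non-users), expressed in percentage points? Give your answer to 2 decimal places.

RD = 14.00

risk, daily caffeine users = 24/120 = 0.2000
risk, non-users = 9/150 = 0.0600
risk difference = 0.2000 − 0.0600 = 0.1400 → 14.00 percentage points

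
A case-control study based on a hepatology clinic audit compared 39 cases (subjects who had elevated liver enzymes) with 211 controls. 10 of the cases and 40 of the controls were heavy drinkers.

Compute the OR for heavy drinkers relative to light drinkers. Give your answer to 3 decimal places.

OR = (10 × 171) / (40 × 29) = 1710/1160 ≈ 1.474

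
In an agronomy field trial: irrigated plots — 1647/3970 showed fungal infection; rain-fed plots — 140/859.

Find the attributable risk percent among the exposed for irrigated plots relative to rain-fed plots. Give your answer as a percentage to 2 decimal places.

risk, irrigated plots = 1647/3970 = 0.4149
risk, rain-fed plots = 140/859 = 0.1630
AR% = (0.4149 − 0.1630) / 0.4149 = 0.6071 → 60.71%

AR%: 60.71%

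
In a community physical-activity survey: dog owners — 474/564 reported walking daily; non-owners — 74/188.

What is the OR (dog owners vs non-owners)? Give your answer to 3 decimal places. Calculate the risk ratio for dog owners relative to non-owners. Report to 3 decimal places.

OR = (474 × 114) / (90 × 74) = 54036/6660 ≈ 8.114
risk, dog owners = 474/564 = 0.8404
risk, non-owners = 74/188 = 0.3936
RR = 0.8404 / 0.3936 = 2.135

OR = 8.114; RR = 2.135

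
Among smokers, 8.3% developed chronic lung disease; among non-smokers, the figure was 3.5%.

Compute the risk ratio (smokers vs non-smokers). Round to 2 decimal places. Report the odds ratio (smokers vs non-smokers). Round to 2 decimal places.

RR = 2.37; OR = 2.50

RR = 0.08300 / 0.03500 = 2.37
odds, smokers = 0.08300/0.91700 = 0.09051
odds, non-smokers = 0.03500/0.96500 = 0.03627
OR = 0.09051 / 0.03627 = 2.50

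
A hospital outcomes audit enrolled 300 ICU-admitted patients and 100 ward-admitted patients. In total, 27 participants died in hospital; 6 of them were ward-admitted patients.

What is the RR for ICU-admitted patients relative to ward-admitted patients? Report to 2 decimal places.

1.17

ICU-admitted patients with the outcome: 27 − 6 = 21
ICU-admitted patients without the outcome: 300 − 21 = 279
ward-admitted patients without the outcome: 100 − 6 = 94
risk, ICU-admitted patients = 21/300 = 0.0700
risk, ward-admitted patients = 6/100 = 0.0600
RR = 0.0700 / 0.0600 = 1.17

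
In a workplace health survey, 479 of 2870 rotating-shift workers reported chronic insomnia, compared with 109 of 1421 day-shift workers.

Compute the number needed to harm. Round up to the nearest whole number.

risk, rotating-shift workers = 479/2870 = 0.166899
risk, day-shift workers = 109/1421 = 0.076707
absolute risk difference = 0.090192
1 / 0.090192 = 11.087 → round up → 12

NNH = 12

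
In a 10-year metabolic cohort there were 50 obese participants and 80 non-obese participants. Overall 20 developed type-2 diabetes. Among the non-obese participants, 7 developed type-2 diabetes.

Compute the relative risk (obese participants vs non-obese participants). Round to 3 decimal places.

RR = 2.971

obese participants with the outcome: 20 − 7 = 13
obese participants without the outcome: 50 − 13 = 37
non-obese participants without the outcome: 80 − 7 = 73
risk, obese participants = 13/50 = 0.2600
risk, non-obese participants = 7/80 = 0.0875
RR = 0.2600 / 0.0875 = 2.971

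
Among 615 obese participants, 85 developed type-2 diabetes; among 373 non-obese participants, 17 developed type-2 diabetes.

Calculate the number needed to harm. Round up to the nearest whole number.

NNH: 11

risk, obese participants = 85/615 = 0.138211
risk, non-obese participants = 17/373 = 0.045576
absolute risk difference = 0.092635
1 / 0.092635 = 10.795 → round up → 11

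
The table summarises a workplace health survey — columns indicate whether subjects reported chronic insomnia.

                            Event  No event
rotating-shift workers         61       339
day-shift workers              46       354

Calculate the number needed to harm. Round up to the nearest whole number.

NNH: 27

risk, rotating-shift workers = 61/400 = 0.152500
risk, day-shift workers = 46/400 = 0.115000
absolute risk difference = 0.037500
1 / 0.037500 = 26.667 → round up → 27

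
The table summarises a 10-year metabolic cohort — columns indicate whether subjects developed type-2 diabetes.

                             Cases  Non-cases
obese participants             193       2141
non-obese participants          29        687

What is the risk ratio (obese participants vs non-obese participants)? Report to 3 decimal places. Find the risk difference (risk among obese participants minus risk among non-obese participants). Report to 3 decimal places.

RR = 2.042; RD = 0.042

risk, obese participants = 193/2334 = 0.08269
risk, non-obese participants = 29/716 = 0.04050
RR = 0.08269 / 0.04050 = 2.042
risk difference = 0.08269 − 0.04050 = 0.042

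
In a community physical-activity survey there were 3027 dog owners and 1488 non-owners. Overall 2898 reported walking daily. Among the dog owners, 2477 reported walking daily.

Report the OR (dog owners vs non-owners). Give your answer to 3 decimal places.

11.414

dog owners without the outcome: 3027 − 2477 = 550
non-owners with the outcome: 2898 − 2477 = 421
non-owners without the outcome: 1488 − 421 = 1067
OR = (2477 × 1067) / (550 × 421) = 2642959/231550 ≈ 11.414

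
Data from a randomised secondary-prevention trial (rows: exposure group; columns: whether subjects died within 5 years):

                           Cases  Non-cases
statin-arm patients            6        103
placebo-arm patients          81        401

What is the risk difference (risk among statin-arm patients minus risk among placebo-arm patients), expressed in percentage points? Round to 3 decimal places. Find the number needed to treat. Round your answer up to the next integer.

RD = -11.300; NNT = 9

risk, statin-arm patients = 6/109 = 0.0550
risk, placebo-arm patients = 81/482 = 0.1680
risk difference = 0.0550 − 0.1680 = -0.1130 → -11.300 percentage points
absolute risk difference = 0.113004
1 / 0.113004 = 8.849 → round up → 9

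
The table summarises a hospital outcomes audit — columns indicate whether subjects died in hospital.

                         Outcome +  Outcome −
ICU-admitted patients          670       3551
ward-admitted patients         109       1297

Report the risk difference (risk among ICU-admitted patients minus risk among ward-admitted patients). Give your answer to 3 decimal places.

risk, ICU-admitted patients = 670/4221 = 0.1587
risk, ward-admitted patients = 109/1406 = 0.0775
risk difference = 0.1587 − 0.0775 = 0.081

0.081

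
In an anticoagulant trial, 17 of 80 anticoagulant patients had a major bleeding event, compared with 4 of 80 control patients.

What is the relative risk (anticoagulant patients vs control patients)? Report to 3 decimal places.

RR ≈ 4.250

risk, anticoagulant patients = 17/80 = 0.2125
risk, control patients = 4/80 = 0.0500
RR = 0.2125 / 0.0500 = 4.250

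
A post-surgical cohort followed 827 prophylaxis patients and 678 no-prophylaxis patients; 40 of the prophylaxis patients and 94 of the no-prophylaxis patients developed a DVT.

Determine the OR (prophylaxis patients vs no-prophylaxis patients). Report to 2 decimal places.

0.32

odds, prophylaxis patients = 40/787 = 0.05083
odds, no-prophylaxis patients = 94/584 = 0.16096
OR = 0.05083 / 0.16096 = 0.32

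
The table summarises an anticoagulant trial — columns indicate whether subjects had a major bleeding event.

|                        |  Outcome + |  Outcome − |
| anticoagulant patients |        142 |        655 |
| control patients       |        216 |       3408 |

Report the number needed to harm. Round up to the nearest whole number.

9

risk, anticoagulant patients = 142/797 = 0.178168
risk, control patients = 216/3624 = 0.059603
absolute risk difference = 0.118565
1 / 0.118565 = 8.434 → round up → 9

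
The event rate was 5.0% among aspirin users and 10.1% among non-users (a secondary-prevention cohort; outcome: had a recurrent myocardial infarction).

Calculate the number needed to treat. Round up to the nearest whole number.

20

absolute risk difference = 0.051000
1 / 0.051000 = 19.608 → round up → 20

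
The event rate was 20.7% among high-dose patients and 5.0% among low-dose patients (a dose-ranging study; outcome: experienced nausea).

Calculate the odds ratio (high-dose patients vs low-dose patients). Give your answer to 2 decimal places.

odds, high-dose patients = 0.2070/0.7930 = 0.2610
odds, low-dose patients = 0.0500/0.9500 = 0.0526
OR = 0.2610 / 0.0526 = 4.96

OR = 4.96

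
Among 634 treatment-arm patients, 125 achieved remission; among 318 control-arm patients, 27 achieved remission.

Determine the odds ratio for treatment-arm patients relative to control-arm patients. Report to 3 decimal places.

OR = (125 × 291) / (509 × 27) = 36375/13743 ≈ 2.647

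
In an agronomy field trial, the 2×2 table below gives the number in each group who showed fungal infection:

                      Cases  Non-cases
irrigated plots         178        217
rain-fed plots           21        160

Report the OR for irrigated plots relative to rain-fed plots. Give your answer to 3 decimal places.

OR = (178 × 160) / (217 × 21) = 28480/4557 ≈ 6.250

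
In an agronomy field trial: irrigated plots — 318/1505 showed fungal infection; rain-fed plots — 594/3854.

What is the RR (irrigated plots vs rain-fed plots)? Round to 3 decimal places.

risk, irrigated plots = 318/1505 = 0.2113
risk, rain-fed plots = 594/3854 = 0.1541
RR = 0.2113 / 0.1541 = 1.371

RR: 1.371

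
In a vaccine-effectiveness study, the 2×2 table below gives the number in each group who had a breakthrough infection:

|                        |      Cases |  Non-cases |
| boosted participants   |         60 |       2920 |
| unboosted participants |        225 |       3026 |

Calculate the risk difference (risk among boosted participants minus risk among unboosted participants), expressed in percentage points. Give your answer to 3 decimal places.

risk, boosted participants = 60/2980 = 0.02013
risk, unboosted participants = 225/3251 = 0.06921
risk difference = 0.02013 − 0.06921 = -0.04908 → -4.908 percentage points

RD = -4.908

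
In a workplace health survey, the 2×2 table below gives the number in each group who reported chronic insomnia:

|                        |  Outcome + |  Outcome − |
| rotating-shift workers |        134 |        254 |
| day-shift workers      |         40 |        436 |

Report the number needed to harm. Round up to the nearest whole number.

4

risk, rotating-shift workers = 134/388 = 0.345361
risk, day-shift workers = 40/476 = 0.084034
absolute risk difference = 0.261327
1 / 0.261327 = 3.827 → round up → 4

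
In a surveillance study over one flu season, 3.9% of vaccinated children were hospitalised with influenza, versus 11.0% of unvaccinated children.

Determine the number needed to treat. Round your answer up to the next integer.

absolute risk difference = 0.071000
1 / 0.071000 = 14.085 → round up → 15

NNT ≈ 15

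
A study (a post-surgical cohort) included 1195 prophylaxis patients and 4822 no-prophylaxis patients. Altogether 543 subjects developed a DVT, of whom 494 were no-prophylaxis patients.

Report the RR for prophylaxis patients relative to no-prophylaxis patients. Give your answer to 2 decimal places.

RR = 0.40

prophylaxis patients with the outcome: 543 − 494 = 49
prophylaxis patients without the outcome: 1195 − 49 = 1146
no-prophylaxis patients without the outcome: 4822 − 494 = 4328
risk, prophylaxis patients = 49/1195 = 0.04100
risk, no-prophylaxis patients = 494/4822 = 0.10245
RR = 0.04100 / 0.10245 = 0.40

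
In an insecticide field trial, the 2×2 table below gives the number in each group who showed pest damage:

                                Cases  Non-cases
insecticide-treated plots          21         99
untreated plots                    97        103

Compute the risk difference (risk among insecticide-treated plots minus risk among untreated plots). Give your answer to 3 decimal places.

risk, insecticide-treated plots = 21/120 = 0.1750
risk, untreated plots = 97/200 = 0.4850
risk difference = 0.1750 − 0.4850 = -0.310

RD: -0.310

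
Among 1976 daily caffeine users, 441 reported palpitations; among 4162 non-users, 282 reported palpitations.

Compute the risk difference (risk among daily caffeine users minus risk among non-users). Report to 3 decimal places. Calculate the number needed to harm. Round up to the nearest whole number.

RD = 0.155; NNH = 7

risk, daily caffeine users = 441/1976 = 0.2232
risk, non-users = 282/4162 = 0.0678
risk difference = 0.2232 − 0.0678 = 0.155
absolute risk difference = 0.155422
1 / 0.155422 = 6.434 → round up → 7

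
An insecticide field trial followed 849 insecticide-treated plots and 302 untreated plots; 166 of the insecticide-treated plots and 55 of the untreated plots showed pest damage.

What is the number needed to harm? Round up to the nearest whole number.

NNH ≈ 75

risk, insecticide-treated plots = 166/849 = 0.195524
risk, untreated plots = 55/302 = 0.182119
absolute risk difference = 0.013405
1 / 0.013405 = 74.599 → round up → 75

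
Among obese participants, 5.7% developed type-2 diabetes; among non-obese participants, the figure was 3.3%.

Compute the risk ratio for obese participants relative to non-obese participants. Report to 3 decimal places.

RR = 0.05700 / 0.03300 = 1.727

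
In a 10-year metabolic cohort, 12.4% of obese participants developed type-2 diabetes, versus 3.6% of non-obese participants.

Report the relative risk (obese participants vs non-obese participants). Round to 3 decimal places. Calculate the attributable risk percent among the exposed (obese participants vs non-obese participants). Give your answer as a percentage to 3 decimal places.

RR = 3.444; AR% = 70.968%

RR = 0.12400 / 0.03600 = 3.444
AR% = (0.12400 − 0.03600) / 0.12400 = 0.7097 → 70.968%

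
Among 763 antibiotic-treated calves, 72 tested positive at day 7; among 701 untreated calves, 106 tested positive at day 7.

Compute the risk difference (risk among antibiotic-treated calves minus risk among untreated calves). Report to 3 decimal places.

RD ≈ -0.057

risk, antibiotic-treated calves = 72/763 = 0.0944
risk, untreated calves = 106/701 = 0.1512
risk difference = 0.0944 − 0.1512 = -0.057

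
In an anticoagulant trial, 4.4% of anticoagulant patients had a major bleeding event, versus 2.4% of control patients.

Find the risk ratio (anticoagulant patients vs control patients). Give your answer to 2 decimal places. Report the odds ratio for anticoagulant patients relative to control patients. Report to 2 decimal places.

RR = 1.83; OR = 1.87

RR = 0.04400 / 0.02400 = 1.83
odds, anticoagulant patients = 0.04400/0.95600 = 0.04603
odds, control patients = 0.02400/0.97600 = 0.02459
OR = 0.04603 / 0.02459 = 1.87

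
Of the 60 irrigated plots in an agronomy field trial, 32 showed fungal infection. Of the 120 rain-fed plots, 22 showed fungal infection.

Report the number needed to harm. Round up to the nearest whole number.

risk, irrigated plots = 32/60 = 0.533333
risk, rain-fed plots = 22/120 = 0.183333
absolute risk difference = 0.350000
1 / 0.350000 = 2.857 → round up → 3

NNH ≈ 3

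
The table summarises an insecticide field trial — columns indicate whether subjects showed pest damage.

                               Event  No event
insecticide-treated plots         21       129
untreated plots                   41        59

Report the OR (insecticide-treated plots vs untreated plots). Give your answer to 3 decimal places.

OR = (21 × 59) / (129 × 41) = 1239/5289 ≈ 0.234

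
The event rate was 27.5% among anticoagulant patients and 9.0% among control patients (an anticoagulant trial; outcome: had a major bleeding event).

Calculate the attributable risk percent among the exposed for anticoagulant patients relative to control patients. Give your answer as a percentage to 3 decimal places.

AR% = (0.2750 − 0.0900) / 0.2750 = 0.6727 → 67.273%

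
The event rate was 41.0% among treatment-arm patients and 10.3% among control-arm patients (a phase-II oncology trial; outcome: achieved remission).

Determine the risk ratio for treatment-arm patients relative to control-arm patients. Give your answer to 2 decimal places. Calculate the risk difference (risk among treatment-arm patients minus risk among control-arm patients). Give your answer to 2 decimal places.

RR = 3.98; RD = 0.31

RR = 0.4100 / 0.1030 = 3.98
risk difference = 0.4100 − 0.1030 = 0.31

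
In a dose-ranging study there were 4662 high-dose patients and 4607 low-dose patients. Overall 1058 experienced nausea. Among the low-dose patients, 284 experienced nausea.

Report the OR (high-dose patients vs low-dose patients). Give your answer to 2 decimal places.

3.03

high-dose patients with the outcome: 1058 − 284 = 774
high-dose patients without the outcome: 4662 − 774 = 3888
low-dose patients without the outcome: 4607 − 284 = 4323
OR = (774 × 4323) / (3888 × 284) = 3346002/1104192 ≈ 3.03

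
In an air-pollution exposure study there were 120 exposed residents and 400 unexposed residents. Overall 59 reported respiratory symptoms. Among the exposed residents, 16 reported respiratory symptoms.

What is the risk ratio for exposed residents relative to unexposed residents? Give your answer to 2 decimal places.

exposed residents without the outcome: 120 − 16 = 104
unexposed residents with the outcome: 59 − 16 = 43
unexposed residents without the outcome: 400 − 43 = 357
risk, exposed residents = 16/120 = 0.1333
risk, unexposed residents = 43/400 = 0.1075
RR = 0.1333 / 0.1075 = 1.24

1.24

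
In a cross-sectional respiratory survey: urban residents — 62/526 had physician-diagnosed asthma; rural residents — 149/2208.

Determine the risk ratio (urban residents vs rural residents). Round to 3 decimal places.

risk, urban residents = 62/526 = 0.1179
risk, rural residents = 149/2208 = 0.0675
RR = 0.1179 / 0.0675 = 1.747

RR: 1.747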